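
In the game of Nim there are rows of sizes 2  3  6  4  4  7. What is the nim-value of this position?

Write each in binary and XOR column by column:
  010  (2)
  011  (3)
  110  (6)
  100  (4)
  100  (4)
  111  (7)
  ---
  000  (0)

0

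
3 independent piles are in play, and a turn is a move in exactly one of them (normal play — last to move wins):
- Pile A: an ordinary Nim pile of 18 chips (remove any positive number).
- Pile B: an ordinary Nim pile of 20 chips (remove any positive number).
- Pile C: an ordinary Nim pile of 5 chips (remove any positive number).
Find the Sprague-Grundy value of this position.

3

Pile A is a plain Nim pile of size 18, so its Grundy value is 18.
Pile B is a plain Nim pile of size 20, so its Grundy value is 20.
Pile C is a plain Nim pile of size 5, so its Grundy value is 5.
The value of a disjunctive sum is the nim-sum of the parts.
Combined value = 18 ⊕ 20 ⊕ 5 = 3.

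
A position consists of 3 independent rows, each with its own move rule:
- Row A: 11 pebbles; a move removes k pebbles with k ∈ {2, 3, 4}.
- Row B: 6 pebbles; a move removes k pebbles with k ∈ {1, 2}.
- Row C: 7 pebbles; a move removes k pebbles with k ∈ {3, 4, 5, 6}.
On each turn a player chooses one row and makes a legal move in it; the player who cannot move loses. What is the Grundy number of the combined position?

Build the Grundy sequence for row A with g(k) = mex{g(k−s) : s ∈ {2, 3, 4}, s ≤ k}:
k:     0  1  2  3  4  5  6  7  8  9 10 11
g(k):  0  0  1  1  2  2  0  0  1  1  2  2
So g(11) = 2.
Build the Grundy sequence for row B with g(k) = mex{g(k−s) : s ∈ {1, 2}, s ≤ k}:
k:     0  1  2  3  4  5  6
g(k):  0  1  2  0  1  2  0
So g(6) = 0.
Grundy values for row C (subtraction set {3, 4, 5, 6}):
k:     0  1  2  3  4  5  6  7
g(k):  0  0  0  1  1  1  2  2
So g(7) = 2.
By the Sprague-Grundy theorem, the Grundy value of a sum of independent games is the XOR of the component values.
Combined value = 2 ⊕ 0 ⊕ 2 = 0.

0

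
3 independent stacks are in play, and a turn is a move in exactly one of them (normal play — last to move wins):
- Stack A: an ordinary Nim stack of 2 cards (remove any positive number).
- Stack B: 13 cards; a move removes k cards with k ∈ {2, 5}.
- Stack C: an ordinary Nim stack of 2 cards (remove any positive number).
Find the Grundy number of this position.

1

Stack A is a plain Nim stack of size 2, so its Grundy value is 2.
Grundy values for stack B (subtraction set {2, 5}):
k:     0  1  2  3  4  5  6  7  8  9 10 11 12 13
g(k):  0  0  1  1  0  2  1  0  0  1  1  0  2  1
So g(13) = 1.
Stack C is a plain Nim stack of size 2, so its Grundy value is 2.
By the Sprague-Grundy theorem, the Grundy value of a sum of independent games is the XOR of the component values.
Combined value = 2 XOR 1 XOR 2 = 1.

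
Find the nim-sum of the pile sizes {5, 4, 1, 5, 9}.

In binary:
  0101  (5)
  0100  (4)
  0001  (1)
  0101  (5)
  1001  (9)
  ----
  1100  (12)

12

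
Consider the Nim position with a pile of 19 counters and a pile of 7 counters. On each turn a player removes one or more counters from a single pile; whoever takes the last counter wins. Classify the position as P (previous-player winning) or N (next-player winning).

Write each in binary and XOR column by column:
  10011  (19)
  00111  (7)
  -----
  10100  (20)
The nim-sum is 20 ≠ 0, so this is an N-position: the player to move can win.

N-position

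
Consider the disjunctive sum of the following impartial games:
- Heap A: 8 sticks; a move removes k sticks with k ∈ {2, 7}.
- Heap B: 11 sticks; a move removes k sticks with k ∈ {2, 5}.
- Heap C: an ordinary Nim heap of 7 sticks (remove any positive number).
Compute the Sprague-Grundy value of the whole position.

5

For heap A, compute g(0), g(1), … with moves {2, 7}:
k:     0  1  2  3  4  5  6  7  8
g(k):  0  0  1  1  0  0  1  1  2
So g(8) = 2.
Build the Grundy sequence for heap B with g(k) = mex{g(k−s) : s ∈ {2, 5}, s ≤ k}:
k:     0  1  2  3  4  5  6  7  8  9 10 11
g(k):  0  0  1  1  0  2  1  0  0  1  1  0
So g(11) = 0.
Heap C is a plain Nim heap of size 7, so its Grundy value is 7.
By the Sprague-Grundy theorem, the Grundy value of a sum of independent games is the XOR of the component values.
Combined value = 2 ⊕ 0 ⊕ 7 = 5.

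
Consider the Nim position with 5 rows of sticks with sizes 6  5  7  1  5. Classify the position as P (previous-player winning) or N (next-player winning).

Write each in binary and XOR column by column:
  110  (6)
  101  (5)
  111  (7)
  001  (1)
  101  (5)
  ---
  000  (0)
The nim-sum is 0, so this is a P-position: the player to move is in a losing position under optimal play.

P-position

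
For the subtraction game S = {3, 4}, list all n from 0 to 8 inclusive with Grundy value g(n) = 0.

0, 1, 2, 7, 8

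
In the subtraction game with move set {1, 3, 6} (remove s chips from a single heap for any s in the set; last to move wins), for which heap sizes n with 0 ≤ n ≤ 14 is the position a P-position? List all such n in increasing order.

Build the Grundy sequence with g(k) = mex{g(k−s) : s ∈ {1, 3, 6}, s ≤ k}:
g(0) = mex{} = 0
g(1) = mex{0} = 1
g(2) = mex{1} = 0
g(3) = mex{0} = 1
g(4) = mex{1} = 0
g(5) = mex{0} = 1
g(6) = mex{0,1} = 2
g(7) = mex{0,1,2} = 3
g(8) = mex{0,1,3} = 2
g(9) = mex{1,2} = 0
g(10) = mex{0,3} = 1
g(11) = mex{1,2} = 0
g(12) = mex{0,2} = 1
g(13) = mex{1,3} = 0
g(14) = mex{0,2} = 1
The P-positions (g = 0) in 0..14 are 0, 2, 4, 9, 11, 13.

0, 2, 4, 9, 11, 13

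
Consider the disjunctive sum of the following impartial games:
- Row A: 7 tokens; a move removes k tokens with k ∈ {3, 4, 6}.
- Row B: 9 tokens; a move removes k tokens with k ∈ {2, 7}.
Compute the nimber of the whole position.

Grundy values for row A (subtraction set {3, 4, 6}):
g(0) = mex{} = 0
g(1) = mex{} = 0
g(2) = mex{} = 0
g(3) = mex{0} = 1
g(4) = mex{0} = 1
g(5) = mex{0} = 1
g(6) = mex{0,1} = 2
g(7) = mex{0,1} = 2
So g(7) = 2.
For row B, compute g(0), g(1), … with moves {2, 7}:
g(0) = mex{} = 0
g(1) = mex{} = 0
g(2) = mex{0} = 1
g(3) = mex{0} = 1
g(4) = mex{1} = 0
g(5) = mex{1} = 0
g(6) = mex{0} = 1
g(7) = mex{0} = 1
g(8) = mex{0,1} = 2
g(9) = mex{1} = 0
So g(9) = 0.
The value of a disjunctive sum is the nim-sum of the parts.
Combined value = 2 ⊕ 0 = 2.

2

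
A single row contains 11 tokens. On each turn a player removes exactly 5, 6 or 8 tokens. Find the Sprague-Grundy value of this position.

Grundy values for subtraction set {5, 6, 8}:
g(0) = mex{} = 0
g(1) = mex{} = 0
g(2) = mex{} = 0
g(3) = mex{} = 0
g(4) = mex{} = 0
g(5) = mex{0} = 1
g(6) = mex{0} = 1
g(7) = mex{0} = 1
g(8) = mex{0} = 1
g(9) = mex{0} = 1
g(10) = mex{0,1} = 2
g(11) = mex{0,1} = 2
So g(11) = 2.

2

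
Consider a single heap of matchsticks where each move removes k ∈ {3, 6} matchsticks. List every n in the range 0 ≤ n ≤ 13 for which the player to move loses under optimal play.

Grundy values for subtraction set {3, 6}:
g(0) = mex{} = 0
g(1) = mex{} = 0
g(2) = mex{} = 0
g(3) = mex{0} = 1
g(4) = mex{0} = 1
g(5) = mex{0} = 1
g(6) = mex{0,1} = 2
g(7) = mex{0,1} = 2
g(8) = mex{0,1} = 2
g(9) = mex{1,2} = 0
g(10) = mex{1,2} = 0
g(11) = mex{1,2} = 0
g(12) = mex{0,2} = 1
g(13) = mex{0,2} = 1
The P-positions (g = 0) in 0..13 are 0, 1, 2, 9, 10, 11.

0, 1, 2, 9, 10, 11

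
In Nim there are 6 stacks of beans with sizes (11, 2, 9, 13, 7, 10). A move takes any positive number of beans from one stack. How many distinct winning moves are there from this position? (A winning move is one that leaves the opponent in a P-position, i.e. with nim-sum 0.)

0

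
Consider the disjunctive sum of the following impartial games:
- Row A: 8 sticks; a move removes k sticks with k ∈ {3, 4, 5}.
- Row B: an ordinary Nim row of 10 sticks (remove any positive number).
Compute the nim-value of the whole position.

Build the Grundy sequence for row A with g(k) = mex{g(k−s) : s ∈ {3, 4, 5}, s ≤ k}:
g(0) = mex{} = 0
g(1) = mex{} = 0
g(2) = mex{} = 0
g(3) = mex{0} = 1
g(4) = mex{0} = 1
g(5) = mex{0} = 1
g(6) = mex{0,1} = 2
g(7) = mex{0,1} = 2
g(8) = mex{1} = 0
So g(8) = 0.
Row B is a plain Nim row of size 10, so its Grundy value is 10.
The value of a disjunctive sum is the nim-sum of the parts.
Combined value = 0 XOR 10 = 10.

10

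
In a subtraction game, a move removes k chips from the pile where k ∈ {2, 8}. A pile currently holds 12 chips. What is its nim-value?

Compute g(0), g(1), … for moves {2, 8}:
g(0) = mex{} = 0
g(1) = mex{} = 0
g(2) = mex{0} = 1
g(3) = mex{0} = 1
g(4) = mex{1} = 0
g(5) = mex{1} = 0
g(6) = mex{0} = 1
g(7) = mex{0} = 1
g(8) = mex{0,1} = 2
g(9) = mex{0,1} = 2
g(10) = mex{1,2} = 0
g(11) = mex{1,2} = 0
g(12) = mex{0} = 1
So g(12) = 1.

1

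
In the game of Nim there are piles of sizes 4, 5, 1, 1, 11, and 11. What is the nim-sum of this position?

1

Nim-sum: 4 XOR 5 XOR 1 XOR 1 XOR 11 XOR 11 = 1.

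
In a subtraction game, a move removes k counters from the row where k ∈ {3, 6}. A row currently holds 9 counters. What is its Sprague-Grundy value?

0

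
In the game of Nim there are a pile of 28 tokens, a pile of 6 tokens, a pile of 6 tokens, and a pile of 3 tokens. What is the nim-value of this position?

31

Write each in binary and XOR column by column:
  11100  (28)
  00110  (6)
  00110  (6)
  00011  (3)
  -----
  11111  (31)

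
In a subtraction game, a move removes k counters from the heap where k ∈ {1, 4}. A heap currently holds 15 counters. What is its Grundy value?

0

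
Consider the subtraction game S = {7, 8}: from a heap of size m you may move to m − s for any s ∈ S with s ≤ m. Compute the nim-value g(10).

1

Build the Grundy sequence with g(k) = mex{g(k−s) : s ∈ {7, 8}, s ≤ k}:
g(0) = mex{} = 0
g(1) = mex{} = 0
g(2) = mex{} = 0
g(3) = mex{} = 0
g(4) = mex{} = 0
g(5) = mex{} = 0
g(6) = mex{} = 0
g(7) = mex{0} = 1
g(8) = mex{0} = 1
g(9) = mex{0} = 1
g(10) = mex{0} = 1
So g(10) = 1.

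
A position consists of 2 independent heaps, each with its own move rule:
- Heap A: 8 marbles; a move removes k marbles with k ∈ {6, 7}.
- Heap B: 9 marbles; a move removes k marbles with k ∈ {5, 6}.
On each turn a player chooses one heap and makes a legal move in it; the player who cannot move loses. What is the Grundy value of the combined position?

For heap A, compute g(0), g(1), … with moves {6, 7}:
k:     0  1  2  3  4  5  6  7  8
g(k):  0  0  0  0  0  0  1  1  1
So g(8) = 1.
Grundy values for heap B (subtraction set {5, 6}):
k:     0  1  2  3  4  5  6  7  8  9
g(k):  0  0  0  0  0  1  1  1  1  1
So g(9) = 1.
The value of a disjunctive sum is the nim-sum of the parts.
Combined value = 1 ⊕ 1 = 0.

0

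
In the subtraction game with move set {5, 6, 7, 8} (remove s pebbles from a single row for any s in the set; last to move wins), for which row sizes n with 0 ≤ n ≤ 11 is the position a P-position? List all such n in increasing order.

Grundy values for subtraction set {5, 6, 7, 8}:
g(0) = mex{} = 0
g(1) = mex{} = 0
g(2) = mex{} = 0
g(3) = mex{} = 0
g(4) = mex{} = 0
g(5) = mex{0} = 1
g(6) = mex{0} = 1
g(7) = mex{0} = 1
g(8) = mex{0} = 1
g(9) = mex{0} = 1
g(10) = mex{0,1} = 2
g(11) = mex{0,1} = 2
The P-positions (g = 0) in 0..11 are 0, 1, 2, 3, 4.

0, 1, 2, 3, 4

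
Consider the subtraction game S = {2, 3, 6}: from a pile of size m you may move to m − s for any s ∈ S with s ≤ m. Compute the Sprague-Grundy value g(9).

Grundy values for subtraction set {2, 3, 6}:
k:     0  1  2  3  4  5  6  7  8  9
g(k):  0  0  1  1  2  0  3  1  2  0
So g(9) = 0.

0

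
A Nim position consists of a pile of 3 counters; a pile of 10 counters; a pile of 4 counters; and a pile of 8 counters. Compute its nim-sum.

5

Bitwise XOR of the heap sizes:
  0011  (3)
  1010  (10)
  0100  (4)
  1000  (8)
  ----
  0101  (5)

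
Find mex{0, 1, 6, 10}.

2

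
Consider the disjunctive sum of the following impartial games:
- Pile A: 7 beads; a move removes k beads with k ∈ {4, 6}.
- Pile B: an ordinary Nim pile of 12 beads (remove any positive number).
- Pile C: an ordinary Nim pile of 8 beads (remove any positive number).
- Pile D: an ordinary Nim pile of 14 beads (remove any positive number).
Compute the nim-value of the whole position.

11

Grundy values for pile A (subtraction set {4, 6}):
k:     0  1  2  3  4  5  6  7
g(k):  0  0  0  0  1  1  1  1
So g(7) = 1.
Pile B is a plain Nim pile of size 12, so its Grundy value is 12.
Pile C is a plain Nim pile of size 8, so its Grundy value is 8.
Pile D is a plain Nim pile of size 14, so its Grundy value is 14.
The value of a disjunctive sum is the nim-sum of the parts.
Combined value = 1 XOR 12 XOR 8 XOR 14 = 11.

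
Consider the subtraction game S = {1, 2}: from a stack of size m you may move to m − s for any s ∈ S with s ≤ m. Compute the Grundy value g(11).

2

Compute g(0), g(1), … for moves {1, 2}:
g(0) = mex{} = 0
g(1) = mex{0} = 1
g(2) = mex{0,1} = 2
g(3) = mex{1,2} = 0
g(4) = mex{0,2} = 1
g(5) = mex{0,1} = 2
g(6) = mex{1,2} = 0
g(7) = mex{0,2} = 1
g(8) = mex{0,1} = 2
g(9) = mex{1,2} = 0
g(10) = mex{0,2} = 1
g(11) = mex{0,1} = 2
So g(11) = 2.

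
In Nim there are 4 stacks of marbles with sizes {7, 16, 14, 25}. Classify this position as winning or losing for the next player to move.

Losing position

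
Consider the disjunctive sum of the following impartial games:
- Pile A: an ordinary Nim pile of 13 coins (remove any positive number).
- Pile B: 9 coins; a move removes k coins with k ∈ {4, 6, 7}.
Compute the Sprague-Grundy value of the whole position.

Pile A is a plain Nim pile of size 13, so its Grundy value is 13.
Grundy values for pile B (subtraction set {4, 6, 7}):
g(0) = mex{} = 0
g(1) = mex{} = 0
g(2) = mex{} = 0
g(3) = mex{} = 0
g(4) = mex{0} = 1
g(5) = mex{0} = 1
g(6) = mex{0} = 1
g(7) = mex{0} = 1
g(8) = mex{0,1} = 2
g(9) = mex{0,1} = 2
So g(9) = 2.
The value of a disjunctive sum is the nim-sum of the parts.
Combined value = 13 XOR 2 = 15.

15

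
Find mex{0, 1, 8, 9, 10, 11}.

2

The values 0, 1 are all present; 2 is the first non-negative integer missing from the set.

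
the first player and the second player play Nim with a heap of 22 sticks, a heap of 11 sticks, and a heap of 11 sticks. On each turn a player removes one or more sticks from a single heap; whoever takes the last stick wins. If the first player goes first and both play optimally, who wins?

Nim-sum: 22 ⊕ 11 ⊕ 11 = 22.
The nim-sum is 22 ≠ 0, so this is an N-position: the player to move can win; the first player has a winning move.

the first player wins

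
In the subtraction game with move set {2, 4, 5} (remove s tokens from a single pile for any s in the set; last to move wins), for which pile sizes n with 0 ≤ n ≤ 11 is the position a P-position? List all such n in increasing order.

0, 1, 7, 8

Grundy values for subtraction set {2, 4, 5}:
k:     0  1  2  3  4  5  6  7  8  9 10 11
g(k):  0  0  1  1  2  2  3  0  0  1  1  2
The P-positions (g = 0) in 0..11 are 0, 1, 7, 8.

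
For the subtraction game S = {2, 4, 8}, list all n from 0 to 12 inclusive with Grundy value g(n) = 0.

0, 1, 6, 7, 12

Grundy values for subtraction set {2, 4, 8}:
g(0) = mex{} = 0
g(1) = mex{} = 0
g(2) = mex{0} = 1
g(3) = mex{0} = 1
g(4) = mex{0,1} = 2
g(5) = mex{0,1} = 2
g(6) = mex{1,2} = 0
g(7) = mex{1,2} = 0
g(8) = mex{0,2} = 1
g(9) = mex{0,2} = 1
g(10) = mex{0,1} = 2
g(11) = mex{0,1} = 2
g(12) = mex{1,2} = 0
The P-positions (g = 0) in 0..12 are 0, 1, 6, 7, 12.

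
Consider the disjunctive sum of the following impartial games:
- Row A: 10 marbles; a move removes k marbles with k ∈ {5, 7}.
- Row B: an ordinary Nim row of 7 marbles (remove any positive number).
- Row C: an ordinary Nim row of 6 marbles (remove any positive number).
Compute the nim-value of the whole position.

Build the Grundy sequence for row A with g(k) = mex{g(k−s) : s ∈ {5, 7}, s ≤ k}:
k:     0  1  2  3  4  5  6  7  8  9 10
g(k):  0  0  0  0  0  1  1  1  1  1  2
So g(10) = 2.
Row B is a plain Nim row of size 7, so its Grundy value is 7.
Row C is a plain Nim row of size 6, so its Grundy value is 6.
By the Sprague-Grundy theorem, the Grundy value of a sum of independent games is the XOR of the component values.
Combined value = 2 XOR 7 XOR 6 = 3.

3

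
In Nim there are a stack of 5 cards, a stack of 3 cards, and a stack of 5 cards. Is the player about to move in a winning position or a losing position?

In binary:
  101  (5)
  011  (3)
  101  (5)
  ---
  011  (3)
The nim-sum is 3 ≠ 0, so this is an N-position: the player to move can win.

Winning position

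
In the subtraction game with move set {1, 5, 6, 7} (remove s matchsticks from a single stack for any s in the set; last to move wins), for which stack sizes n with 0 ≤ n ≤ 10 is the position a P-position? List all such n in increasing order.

0, 2, 4

Grundy values for subtraction set {1, 5, 6, 7}:
k:     0  1  2  3  4  5  6  7  8  9 10
g(k):  0  1  0  1  0  1  2  3  2  3  2
The P-positions (g = 0) in 0..10 are 0, 2, 4.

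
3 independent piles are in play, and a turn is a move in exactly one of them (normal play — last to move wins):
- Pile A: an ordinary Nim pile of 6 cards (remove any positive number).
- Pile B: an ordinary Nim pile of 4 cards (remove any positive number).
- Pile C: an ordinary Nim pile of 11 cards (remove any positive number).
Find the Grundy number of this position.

Pile A is a plain Nim pile of size 6, so its Grundy value is 6.
Pile B is a plain Nim pile of size 4, so its Grundy value is 4.
Pile C is a plain Nim pile of size 11, so its Grundy value is 11.
The value of a disjunctive sum is the nim-sum of the parts.
Combined value = 6 XOR 4 XOR 11 = 9.

9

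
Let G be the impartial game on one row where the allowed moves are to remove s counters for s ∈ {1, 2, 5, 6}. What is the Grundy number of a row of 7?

0

Grundy values for subtraction set {1, 2, 5, 6}:
g(0) = mex{} = 0
g(1) = mex{0} = 1
g(2) = mex{0,1} = 2
g(3) = mex{1,2} = 0
g(4) = mex{0,2} = 1
g(5) = mex{0,1} = 2
g(6) = mex{0,1,2} = 3
g(7) = mex{1,2,3} = 0
So g(7) = 0.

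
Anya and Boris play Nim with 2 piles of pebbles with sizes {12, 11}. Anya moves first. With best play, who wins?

Anya wins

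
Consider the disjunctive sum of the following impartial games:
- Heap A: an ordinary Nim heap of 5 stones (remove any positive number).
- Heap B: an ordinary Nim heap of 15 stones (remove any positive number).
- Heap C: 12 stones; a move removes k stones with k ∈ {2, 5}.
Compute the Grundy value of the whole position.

Heap A is a plain Nim heap of size 5, so its Grundy value is 5.
Heap B is a plain Nim heap of size 15, so its Grundy value is 15.
Build the Grundy sequence for heap C with g(k) = mex{g(k−s) : s ∈ {2, 5}, s ≤ k}:
g(0) = mex{} = 0
g(1) = mex{} = 0
g(2) = mex{0} = 1
g(3) = mex{0} = 1
g(4) = mex{1} = 0
g(5) = mex{0,1} = 2
g(6) = mex{0} = 1
g(7) = mex{1,2} = 0
g(8) = mex{1} = 0
g(9) = mex{0} = 1
g(10) = mex{0,2} = 1
g(11) = mex{1} = 0
g(12) = mex{0,1} = 2
So g(12) = 2.
The value of a disjunctive sum is the nim-sum of the parts.
Combined value = 5 XOR 15 XOR 2 = 8.

8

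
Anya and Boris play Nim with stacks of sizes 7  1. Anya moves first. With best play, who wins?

In binary:
  111  (7)
  001  (1)
  ---
  110  (6)
The nim-sum is 6 ≠ 0, so this is an N-position: the player to move can win; Anya has a winning move.

Anya wins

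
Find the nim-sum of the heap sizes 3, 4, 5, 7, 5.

0

In binary:
  011  (3)
  100  (4)
  101  (5)
  111  (7)
  101  (5)
  ---
  000  (0)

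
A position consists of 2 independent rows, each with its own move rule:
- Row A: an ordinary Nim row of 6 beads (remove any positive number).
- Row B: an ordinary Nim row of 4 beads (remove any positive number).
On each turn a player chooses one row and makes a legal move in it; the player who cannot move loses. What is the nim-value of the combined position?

2

Row A is a plain Nim row of size 6, so its Grundy value is 6.
Row B is a plain Nim row of size 4, so its Grundy value is 4.
The value of a disjunctive sum is the nim-sum of the parts.
Combined value = 6 XOR 4 = 2.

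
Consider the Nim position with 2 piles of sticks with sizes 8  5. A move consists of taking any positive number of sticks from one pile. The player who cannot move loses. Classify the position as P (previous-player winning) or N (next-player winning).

N-position

Compute the nim-sum pairwise:
8 ^ 5 = 13
The nim-sum is 13 ≠ 0, so this is an N-position: the player to move can win.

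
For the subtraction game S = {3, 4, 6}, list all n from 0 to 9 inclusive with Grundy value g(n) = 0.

Build the Grundy sequence with g(k) = mex{g(k−s) : s ∈ {3, 4, 6}, s ≤ k}:
k:     0  1  2  3  4  5  6  7  8  9
g(k):  0  0  0  1  1  1  2  2  2  0
The P-positions (g = 0) in 0..9 are 0, 1, 2, 9.

0, 1, 2, 9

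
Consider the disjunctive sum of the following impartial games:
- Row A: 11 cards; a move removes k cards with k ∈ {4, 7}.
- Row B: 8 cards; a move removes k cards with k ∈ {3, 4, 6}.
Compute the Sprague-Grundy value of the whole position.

2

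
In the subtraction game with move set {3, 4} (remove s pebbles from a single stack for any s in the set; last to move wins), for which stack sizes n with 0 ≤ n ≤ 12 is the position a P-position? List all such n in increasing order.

0, 1, 2, 7, 8, 9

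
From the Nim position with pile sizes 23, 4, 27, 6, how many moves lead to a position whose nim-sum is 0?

1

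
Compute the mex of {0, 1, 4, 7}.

2

The values 0, 1 are all present; 2 is the first non-negative integer missing from the set.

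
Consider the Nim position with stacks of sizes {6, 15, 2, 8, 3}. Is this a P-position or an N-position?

P-position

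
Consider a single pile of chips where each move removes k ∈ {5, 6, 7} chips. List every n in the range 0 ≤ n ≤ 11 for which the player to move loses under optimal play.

0, 1, 2, 3, 4

Build the Grundy sequence with g(k) = mex{g(k−s) : s ∈ {5, 6, 7}, s ≤ k}:
k:     0  1  2  3  4  5  6  7  8  9 10 11
g(k):  0  0  0  0  0  1  1  1  1  1  2  2
The P-positions (g = 0) in 0..11 are 0, 1, 2, 3, 4.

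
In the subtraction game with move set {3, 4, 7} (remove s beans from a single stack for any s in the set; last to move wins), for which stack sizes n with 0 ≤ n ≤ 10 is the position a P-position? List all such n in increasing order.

Grundy values for subtraction set {3, 4, 7}:
k:     0  1  2  3  4  5  6  7  8  9 10
g(k):  0  0  0  1  1  1  2  2  2  3  0
The P-positions (g = 0) in 0..10 are 0, 1, 2, 10.

0, 1, 2, 10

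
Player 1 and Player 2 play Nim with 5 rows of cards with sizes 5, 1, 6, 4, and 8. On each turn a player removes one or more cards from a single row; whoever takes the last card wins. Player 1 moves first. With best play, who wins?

Player 1 wins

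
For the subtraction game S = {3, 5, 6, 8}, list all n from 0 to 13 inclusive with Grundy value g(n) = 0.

0, 1, 2, 11, 12, 13

Grundy values for subtraction set {3, 5, 6, 8}:
g(0) = mex{} = 0
g(1) = mex{} = 0
g(2) = mex{} = 0
g(3) = mex{0} = 1
g(4) = mex{0} = 1
g(5) = mex{0} = 1
g(6) = mex{0,1} = 2
g(7) = mex{0,1} = 2
g(8) = mex{0,1} = 2
g(9) = mex{0,1,2} = 3
g(10) = mex{0,1,2} = 3
g(11) = mex{1,2} = 0
g(12) = mex{1,2,3} = 0
g(13) = mex{1,2,3} = 0
The P-positions (g = 0) in 0..13 are 0, 1, 2, 11, 12, 13.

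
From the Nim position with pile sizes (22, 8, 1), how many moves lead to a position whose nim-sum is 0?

1

Compute the nim-sum pairwise:
22 XOR 8 = 30
30 XOR 1 = 31
The overall nim-sum is X = 31. A pile of size p has a winning move iff p XOR X < p (reduce it to p XOR X).
  22: 22 XOR 31 = 9 < 22 — winning move (to 9).
  8: 8 XOR 31 = 23 ≥ 8 — no move.
  1: 1 XOR 31 = 30 ≥ 1 — no move.
That gives 1 winning move.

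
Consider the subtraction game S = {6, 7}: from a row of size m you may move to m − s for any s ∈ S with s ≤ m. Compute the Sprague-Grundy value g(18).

0

Compute g(0), g(1), … for moves {6, 7}:
k:     0  1  2  3  4  5  6  7  8  9 10 11 12 13 14 15 16 17 18
g(k):  0  0  0  0  0  0  1  1  1  1  1  1  2  0  0  0  0  0  0
So g(18) = 0.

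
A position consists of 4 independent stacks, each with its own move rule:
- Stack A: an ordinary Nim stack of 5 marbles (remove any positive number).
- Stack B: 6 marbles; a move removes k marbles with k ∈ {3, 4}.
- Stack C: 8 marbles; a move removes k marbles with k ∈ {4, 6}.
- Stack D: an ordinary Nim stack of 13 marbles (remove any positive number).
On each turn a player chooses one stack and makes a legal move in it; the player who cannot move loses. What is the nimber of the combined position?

Stack A is a plain Nim stack of size 5, so its Grundy value is 5.
For stack B, compute g(0), g(1), … with moves {3, 4}:
k:     0  1  2  3  4  5  6
g(k):  0  0  0  1  1  1  2
So g(6) = 2.
Build the Grundy sequence for stack C with g(k) = mex{g(k−s) : s ∈ {4, 6}, s ≤ k}:
g(0) = mex{} = 0
g(1) = mex{} = 0
g(2) = mex{} = 0
g(3) = mex{} = 0
g(4) = mex{0} = 1
g(5) = mex{0} = 1
g(6) = mex{0} = 1
g(7) = mex{0} = 1
g(8) = mex{0,1} = 2
So g(8) = 2.
Stack D is a plain Nim stack of size 13, so its Grundy value is 13.
By the Sprague-Grundy theorem, the Grundy value of a sum of independent games is the XOR of the component values.
Combined value = 5 XOR 2 XOR 2 XOR 13 = 8.

8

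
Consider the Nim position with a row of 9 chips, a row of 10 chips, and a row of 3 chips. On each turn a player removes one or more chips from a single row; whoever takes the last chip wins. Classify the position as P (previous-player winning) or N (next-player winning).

P-position

Compute the nim-sum pairwise:
9 ⊕ 10 = 3
3 ⊕ 3 = 0
The nim-sum is 0, so this is a P-position: the player to move is in a losing position under optimal play.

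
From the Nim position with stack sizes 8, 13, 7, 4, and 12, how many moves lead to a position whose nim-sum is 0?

Nim-sum: 8 XOR 13 XOR 7 XOR 4 XOR 12 = 10.
The overall nim-sum is X = 10. A stack of size p has a winning move iff p XOR X < p (reduce it to p XOR X).
  8: 8 XOR 10 = 2 < 8 — winning move (to 2).
  13: 13 XOR 10 = 7 < 13 — winning move (to 7).
  7: 7 XOR 10 = 13 ≥ 7 — no move.
  4: 4 XOR 10 = 14 ≥ 4 — no move.
  12: 12 XOR 10 = 6 < 12 — winning move (to 6).
That gives 3 winning moves.

3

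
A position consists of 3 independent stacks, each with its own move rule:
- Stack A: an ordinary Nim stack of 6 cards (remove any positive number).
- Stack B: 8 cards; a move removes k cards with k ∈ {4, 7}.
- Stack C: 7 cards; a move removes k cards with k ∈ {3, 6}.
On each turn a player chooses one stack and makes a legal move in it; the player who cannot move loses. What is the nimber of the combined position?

Stack A is a plain Nim stack of size 6, so its Grundy value is 6.
Build the Grundy sequence for stack B with g(k) = mex{g(k−s) : s ∈ {4, 7}, s ≤ k}:
k:     0  1  2  3  4  5  6  7  8
g(k):  0  0  0  0  1  1  1  1  2
So g(8) = 2.
For stack C, compute g(0), g(1), … with moves {3, 6}:
k:     0  1  2  3  4  5  6  7
g(k):  0  0  0  1  1  1  2  2
So g(7) = 2.
By the Sprague-Grundy theorem, the Grundy value of a sum of independent games is the XOR of the component values.
Combined value = 6 XOR 2 XOR 2 = 6.

6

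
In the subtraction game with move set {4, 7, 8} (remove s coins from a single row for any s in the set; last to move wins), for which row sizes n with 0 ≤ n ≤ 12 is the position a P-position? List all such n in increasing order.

0, 1, 2, 3, 12

Grundy values for subtraction set {4, 7, 8}:
g(0) = mex{} = 0
g(1) = mex{} = 0
g(2) = mex{} = 0
g(3) = mex{} = 0
g(4) = mex{0} = 1
g(5) = mex{0} = 1
g(6) = mex{0} = 1
g(7) = mex{0} = 1
g(8) = mex{0,1} = 2
g(9) = mex{0,1} = 2
g(10) = mex{0,1} = 2
g(11) = mex{0,1} = 2
g(12) = mex{1,2} = 0
The P-positions (g = 0) in 0..12 are 0, 1, 2, 3, 12.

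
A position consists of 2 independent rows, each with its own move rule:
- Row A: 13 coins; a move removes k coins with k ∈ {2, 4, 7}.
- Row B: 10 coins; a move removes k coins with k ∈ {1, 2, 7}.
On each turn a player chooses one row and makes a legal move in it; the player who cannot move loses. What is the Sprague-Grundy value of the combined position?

3

For row A, compute g(0), g(1), … with moves {2, 4, 7}:
k:     0  1  2  3  4  5  6  7  8  9 10 11 12 13
g(k):  0  0  1  1  2  2  0  3  1  0  2  1  0  2
So g(13) = 2.
Grundy values for row B (subtraction set {1, 2, 7}):
k:     0  1  2  3  4  5  6  7  8  9 10
g(k):  0  1  2  0  1  2  0  1  2  0  1
So g(10) = 1.
The value of a disjunctive sum is the nim-sum of the parts.
Combined value = 2 ⊕ 1 = 3.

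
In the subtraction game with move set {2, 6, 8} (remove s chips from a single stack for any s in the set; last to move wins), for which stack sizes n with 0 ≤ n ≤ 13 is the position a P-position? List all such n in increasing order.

0, 1, 4, 5

Compute g(0), g(1), … for moves {2, 6, 8}:
g(0) = mex{} = 0
g(1) = mex{} = 0
g(2) = mex{0} = 1
g(3) = mex{0} = 1
g(4) = mex{1} = 0
g(5) = mex{1} = 0
g(6) = mex{0} = 1
g(7) = mex{0} = 1
g(8) = mex{0,1} = 2
g(9) = mex{0,1} = 2
g(10) = mex{0,1,2} = 3
g(11) = mex{0,1,2} = 3
g(12) = mex{0,1,3} = 2
g(13) = mex{0,1,3} = 2
The P-positions (g = 0) in 0..13 are 0, 1, 4, 5.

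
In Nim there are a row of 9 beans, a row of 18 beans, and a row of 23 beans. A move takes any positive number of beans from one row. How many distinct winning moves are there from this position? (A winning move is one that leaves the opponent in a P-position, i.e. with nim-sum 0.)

1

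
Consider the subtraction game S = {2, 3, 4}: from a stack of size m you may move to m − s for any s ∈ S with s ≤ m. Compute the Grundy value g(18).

Build the Grundy sequence with g(k) = mex{g(k−s) : s ∈ {2, 3, 4}, s ≤ k}:
k:     0  1  2  3  4  5  6  7  8  9 10 11 12 13 14 15 16 17 18
g(k):  0  0  1  1  2  2  0  0  1  1  2  2  0  0  1  1  2  2  0
So g(18) = 0.

0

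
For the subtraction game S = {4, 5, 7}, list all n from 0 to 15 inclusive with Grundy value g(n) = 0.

0, 1, 2, 3, 11, 12, 13, 14

Build the Grundy sequence with g(k) = mex{g(k−s) : s ∈ {4, 5, 7}, s ≤ k}:
k:     0  1  2  3  4  5  6  7  8  9 10 11 12 13 14 15
g(k):  0  0  0  0  1  1  1  1  2  2  2  0  0  0  0  1
The P-positions (g = 0) in 0..15 are 0, 1, 2, 3, 11, 12, 13, 14.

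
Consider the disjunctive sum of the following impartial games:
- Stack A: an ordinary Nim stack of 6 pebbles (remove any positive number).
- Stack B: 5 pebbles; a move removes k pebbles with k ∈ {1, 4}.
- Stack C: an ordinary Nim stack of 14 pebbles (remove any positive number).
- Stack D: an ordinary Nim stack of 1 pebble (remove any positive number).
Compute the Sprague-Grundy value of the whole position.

Stack A is a plain Nim stack of size 6, so its Grundy value is 6.
For stack B, compute g(0), g(1), … with moves {1, 4}:
g(0) = mex{} = 0
g(1) = mex{0} = 1
g(2) = mex{1} = 0
g(3) = mex{0} = 1
g(4) = mex{0,1} = 2
g(5) = mex{1,2} = 0
So g(5) = 0.
Stack C is a plain Nim stack of size 14, so its Grundy value is 14.
Stack D is a plain Nim stack of size 1, so its Grundy value is 1.
By the Sprague-Grundy theorem, the Grundy value of a sum of independent games is the XOR of the component values.
Combined value = 6 XOR 0 XOR 14 XOR 1 = 9.

9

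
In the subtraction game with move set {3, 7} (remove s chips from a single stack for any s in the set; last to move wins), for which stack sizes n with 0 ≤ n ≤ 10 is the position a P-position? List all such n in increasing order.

0, 1, 2, 6, 10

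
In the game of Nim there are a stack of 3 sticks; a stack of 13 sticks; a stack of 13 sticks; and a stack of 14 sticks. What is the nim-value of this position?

13

In binary:
  0011  (3)
  1101  (13)
  1101  (13)
  1110  (14)
  ----
  1101  (13)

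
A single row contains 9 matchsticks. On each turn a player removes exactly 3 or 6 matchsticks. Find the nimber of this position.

0

Compute g(0), g(1), … for moves {3, 6}:
k:     0  1  2  3  4  5  6  7  8  9
g(k):  0  0  0  1  1  1  2  2  2  0
So g(9) = 0.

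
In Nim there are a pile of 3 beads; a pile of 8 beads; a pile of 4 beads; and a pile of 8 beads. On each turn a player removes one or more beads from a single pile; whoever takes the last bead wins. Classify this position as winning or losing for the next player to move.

Winning position

Bitwise XOR of the heap sizes:
  0011  (3)
  1000  (8)
  0100  (4)
  1000  (8)
  ----
  0111  (7)
The nim-sum is 7 ≠ 0, so this is an N-position: the player to move can win.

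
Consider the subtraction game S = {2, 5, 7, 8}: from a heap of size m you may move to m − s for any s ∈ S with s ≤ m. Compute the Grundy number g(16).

Build the Grundy sequence with g(k) = mex{g(k−s) : s ∈ {2, 5, 7, 8}, s ≤ k}:
k:     0  1  2  3  4  5  6  7  8  9 10 11 12 13 14 15 16
g(k):  0  0  1  1  0  2  1  3  2  2  0  3  1  0  0  1  1
So g(16) = 1.

1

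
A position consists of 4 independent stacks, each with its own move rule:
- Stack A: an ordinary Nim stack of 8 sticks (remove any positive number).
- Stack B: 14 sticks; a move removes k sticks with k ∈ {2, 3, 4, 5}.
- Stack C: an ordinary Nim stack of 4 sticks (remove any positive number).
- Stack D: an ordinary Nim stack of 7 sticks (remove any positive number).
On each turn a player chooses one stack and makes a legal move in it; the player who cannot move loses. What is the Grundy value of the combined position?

11

Stack A is a plain Nim stack of size 8, so its Grundy value is 8.
Grundy values for stack B (subtraction set {2, 3, 4, 5}):
g(0) = mex{} = 0
g(1) = mex{} = 0
g(2) = mex{0} = 1
g(3) = mex{0} = 1
g(4) = mex{0,1} = 2
g(5) = mex{0,1} = 2
g(6) = mex{0,1,2} = 3
g(7) = mex{1,2} = 0
g(8) = mex{1,2,3} = 0
g(9) = mex{0,2,3} = 1
g(10) = mex{0,2,3} = 1
g(11) = mex{0,1,3} = 2
g(12) = mex{0,1} = 2
g(13) = mex{0,1,2} = 3
g(14) = mex{1,2} = 0
So g(14) = 0.
Stack C is a plain Nim stack of size 4, so its Grundy value is 4.
Stack D is a plain Nim stack of size 7, so its Grundy value is 7.
The value of a disjunctive sum is the nim-sum of the parts.
Combined value = 8 ⊕ 0 ⊕ 4 ⊕ 7 = 11.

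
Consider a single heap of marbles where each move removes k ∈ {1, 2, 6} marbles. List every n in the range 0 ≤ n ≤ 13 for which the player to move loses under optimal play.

0, 3, 7, 10

Compute g(0), g(1), … for moves {1, 2, 6}:
k:     0  1  2  3  4  5  6  7  8  9 10 11 12 13
g(k):  0  1  2  0  1  2  3  0  1  2  0  1  2  3
The P-positions (g = 0) in 0..13 are 0, 3, 7, 10.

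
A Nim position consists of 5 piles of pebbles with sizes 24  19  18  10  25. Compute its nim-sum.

Nim-sum: 24 XOR 19 XOR 18 XOR 10 XOR 25 = 10.

10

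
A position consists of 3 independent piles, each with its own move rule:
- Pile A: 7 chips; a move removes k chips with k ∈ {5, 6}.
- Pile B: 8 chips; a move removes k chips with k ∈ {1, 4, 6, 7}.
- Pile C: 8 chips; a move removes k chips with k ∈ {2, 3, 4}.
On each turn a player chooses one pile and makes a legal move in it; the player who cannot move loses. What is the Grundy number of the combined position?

3

For pile A, compute g(0), g(1), … with moves {5, 6}:
k:     0  1  2  3  4  5  6  7
g(k):  0  0  0  0  0  1  1  1
So g(7) = 1.
Build the Grundy sequence for pile B with g(k) = mex{g(k−s) : s ∈ {1, 4, 6, 7}, s ≤ k}:
g(0) = mex{} = 0
g(1) = mex{0} = 1
g(2) = mex{1} = 0
g(3) = mex{0} = 1
g(4) = mex{0,1} = 2
g(5) = mex{1,2} = 0
g(6) = mex{0} = 1
g(7) = mex{0,1} = 2
g(8) = mex{0,1,2} = 3
So g(8) = 3.
Build the Grundy sequence for pile C with g(k) = mex{g(k−s) : s ∈ {2, 3, 4}, s ≤ k}:
g(0) = mex{} = 0
g(1) = mex{} = 0
g(2) = mex{0} = 1
g(3) = mex{0} = 1
g(4) = mex{0,1} = 2
g(5) = mex{0,1} = 2
g(6) = mex{1,2} = 0
g(7) = mex{1,2} = 0
g(8) = mex{0,2} = 1
So g(8) = 1.
The value of a disjunctive sum is the nim-sum of the parts.
Combined value = 1 XOR 3 XOR 1 = 3.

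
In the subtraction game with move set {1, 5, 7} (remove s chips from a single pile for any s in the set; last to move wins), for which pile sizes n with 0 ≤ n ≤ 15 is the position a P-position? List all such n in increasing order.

0, 2, 4, 6, 8, 10, 12, 14

Build the Grundy sequence with g(k) = mex{g(k−s) : s ∈ {1, 5, 7}, s ≤ k}:
k:     0  1  2  3  4  5  6  7  8  9 10 11 12 13 14 15
g(k):  0  1  0  1  0  1  0  1  0  1  0  1  0  1  0  1
The P-positions (g = 0) in 0..15 are 0, 2, 4, 6, 8, 10, 12, 14.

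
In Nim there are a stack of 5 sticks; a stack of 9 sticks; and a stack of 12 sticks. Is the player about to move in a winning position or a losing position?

Nim-sum: 5 ^ 9 ^ 12 = 0.
The nim-sum is 0, so this is a P-position: the player to move is in a losing position under optimal play.

Losing position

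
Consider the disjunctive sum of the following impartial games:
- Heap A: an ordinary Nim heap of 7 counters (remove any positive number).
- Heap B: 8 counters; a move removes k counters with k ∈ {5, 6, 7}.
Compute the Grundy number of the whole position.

6

Heap A is a plain Nim heap of size 7, so its Grundy value is 7.
For heap B, compute g(0), g(1), … with moves {5, 6, 7}:
k:     0  1  2  3  4  5  6  7  8
g(k):  0  0  0  0  0  1  1  1  1
So g(8) = 1.
The value of a disjunctive sum is the nim-sum of the parts.
Combined value = 7 ⊕ 1 = 6.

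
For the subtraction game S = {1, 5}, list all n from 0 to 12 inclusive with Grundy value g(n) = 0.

Grundy values for subtraction set {1, 5}:
k:     0  1  2  3  4  5  6  7  8  9 10 11 12
g(k):  0  1  0  1  0  1  0  1  0  1  0  1  0
The P-positions (g = 0) in 0..12 are 0, 2, 4, 6, 8, 10, 12.

0, 2, 4, 6, 8, 10, 12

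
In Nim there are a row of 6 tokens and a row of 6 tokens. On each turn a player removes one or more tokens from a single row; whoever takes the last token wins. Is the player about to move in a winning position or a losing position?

Losing position

Nim-sum: 6 ⊕ 6 = 0.
The nim-sum is 0, so this is a P-position: the player to move is in a losing position under optimal play.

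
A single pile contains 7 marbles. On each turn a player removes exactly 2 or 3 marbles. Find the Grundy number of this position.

1

Build the Grundy sequence with g(k) = mex{g(k−s) : s ∈ {2, 3}, s ≤ k}:
g(0) = mex{} = 0
g(1) = mex{} = 0
g(2) = mex{0} = 1
g(3) = mex{0} = 1
g(4) = mex{0,1} = 2
g(5) = mex{1} = 0
g(6) = mex{1,2} = 0
g(7) = mex{0,2} = 1
So g(7) = 1.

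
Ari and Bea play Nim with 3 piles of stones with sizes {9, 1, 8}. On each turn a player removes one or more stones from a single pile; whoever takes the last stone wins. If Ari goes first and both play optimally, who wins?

Bea wins

Compute the nim-sum pairwise:
9 ⊕ 1 = 8
8 ⊕ 8 = 0
The nim-sum is 0, so this is a P-position: the player to move is in a losing position under optimal play; Ari is about to move from it and so loses — Bea wins.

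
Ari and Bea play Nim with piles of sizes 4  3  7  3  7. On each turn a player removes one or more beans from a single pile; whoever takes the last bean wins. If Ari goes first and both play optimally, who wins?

Ari wins

Compute the nim-sum pairwise:
4 XOR 3 = 7
7 XOR 7 = 0
0 XOR 3 = 3
3 XOR 7 = 4
The nim-sum is 4 ≠ 0, so this is an N-position: the player to move can win; Ari has a winning move.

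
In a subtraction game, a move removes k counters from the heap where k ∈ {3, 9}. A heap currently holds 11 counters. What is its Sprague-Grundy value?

1

Grundy values for subtraction set {3, 9}:
g(0) = mex{} = 0
g(1) = mex{} = 0
g(2) = mex{} = 0
g(3) = mex{0} = 1
g(4) = mex{0} = 1
g(5) = mex{0} = 1
g(6) = mex{1} = 0
g(7) = mex{1} = 0
g(8) = mex{1} = 0
g(9) = mex{0} = 1
g(10) = mex{0} = 1
g(11) = mex{0} = 1
So g(11) = 1.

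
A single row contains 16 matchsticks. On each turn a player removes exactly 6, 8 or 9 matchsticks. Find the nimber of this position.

0

Grundy values for subtraction set {6, 8, 9}:
k:     0  1  2  3  4  5  6  7  8  9 10 11 12 13 14 15 16
g(k):  0  0  0  0  0  0  1  1  1  1  1  1  2  2  2  0  0
So g(16) = 0.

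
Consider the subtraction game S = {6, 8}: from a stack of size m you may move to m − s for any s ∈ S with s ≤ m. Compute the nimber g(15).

0

Compute g(0), g(1), … for moves {6, 8}:
k:     0  1  2  3  4  5  6  7  8  9 10 11 12 13 14 15
g(k):  0  0  0  0  0  0  1  1  1  1  1  1  2  2  0  0
So g(15) = 0.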